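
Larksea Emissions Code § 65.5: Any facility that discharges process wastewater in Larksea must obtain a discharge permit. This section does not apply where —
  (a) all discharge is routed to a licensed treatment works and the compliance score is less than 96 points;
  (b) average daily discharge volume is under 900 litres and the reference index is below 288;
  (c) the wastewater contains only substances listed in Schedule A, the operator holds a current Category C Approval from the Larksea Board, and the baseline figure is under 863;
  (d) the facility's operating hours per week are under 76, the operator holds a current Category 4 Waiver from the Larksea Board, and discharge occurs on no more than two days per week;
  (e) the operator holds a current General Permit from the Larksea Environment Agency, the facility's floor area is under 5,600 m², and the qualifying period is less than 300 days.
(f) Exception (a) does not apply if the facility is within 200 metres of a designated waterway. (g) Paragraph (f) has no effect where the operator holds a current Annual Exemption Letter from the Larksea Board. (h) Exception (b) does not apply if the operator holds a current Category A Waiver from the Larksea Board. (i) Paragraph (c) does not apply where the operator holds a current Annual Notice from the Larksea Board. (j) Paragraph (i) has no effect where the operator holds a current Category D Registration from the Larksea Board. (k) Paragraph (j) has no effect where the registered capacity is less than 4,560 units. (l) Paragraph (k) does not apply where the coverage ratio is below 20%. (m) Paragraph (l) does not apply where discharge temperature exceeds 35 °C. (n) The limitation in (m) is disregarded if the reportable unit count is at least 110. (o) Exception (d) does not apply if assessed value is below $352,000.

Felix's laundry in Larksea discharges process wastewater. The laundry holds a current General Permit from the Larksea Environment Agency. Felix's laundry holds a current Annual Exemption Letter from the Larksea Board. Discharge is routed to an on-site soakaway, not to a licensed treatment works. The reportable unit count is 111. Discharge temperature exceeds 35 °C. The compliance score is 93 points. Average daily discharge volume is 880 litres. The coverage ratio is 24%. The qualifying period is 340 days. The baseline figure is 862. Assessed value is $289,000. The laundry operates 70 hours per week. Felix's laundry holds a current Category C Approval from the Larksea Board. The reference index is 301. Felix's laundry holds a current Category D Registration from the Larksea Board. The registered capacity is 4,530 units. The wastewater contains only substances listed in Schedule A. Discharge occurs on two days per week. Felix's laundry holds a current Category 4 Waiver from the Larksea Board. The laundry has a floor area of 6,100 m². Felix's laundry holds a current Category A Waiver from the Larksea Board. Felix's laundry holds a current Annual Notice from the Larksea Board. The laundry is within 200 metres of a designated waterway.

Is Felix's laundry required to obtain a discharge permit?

Exception (a) requires that all discharge is routed to a licensed treatment works; but discharge is not routed to a licensed treatment works, so (a) is unavailable.
Exception (b) requires that the reference index is below 288; but the reference index is 301, not below 288, so (b) is unavailable.
Exception (c): the wastewater is Schedule-A-only; a current Category C Approval is held; the baseline figure is 862, under the 863 limit — every condition holds. Turning to paragraphs (i)–(n): (i) operates against (c): a current Annual Notice is held. (j) would limit (i) — a current Category D Registration is held — but (k) sets (j) aside: (k) is engaged — the registered capacity is 4,530 units, less than the 4,560 units limit. (l), which would lift (k), is inapplicable — the coverage ratio is 24%, not below 20%. (c) is therefore removed.
Exception (d)'s conditions are all satisfied: the facility's operating hours per week are 70, under the 76 limit; a current Category 4 Waiver is held; discharge occurs on no more than two days per week. Turning to paragraph (o): (o) applies — assessed value is $289,000, below the $352,000 limit. Exception (d) does not apply.
Exception (e) fails — the facility's floor area is 6,100 m², not under 5,600 m².
None of the exceptions is available; § 65.5 applies in full.

Yes — Felix's laundry must obtain a discharge permit.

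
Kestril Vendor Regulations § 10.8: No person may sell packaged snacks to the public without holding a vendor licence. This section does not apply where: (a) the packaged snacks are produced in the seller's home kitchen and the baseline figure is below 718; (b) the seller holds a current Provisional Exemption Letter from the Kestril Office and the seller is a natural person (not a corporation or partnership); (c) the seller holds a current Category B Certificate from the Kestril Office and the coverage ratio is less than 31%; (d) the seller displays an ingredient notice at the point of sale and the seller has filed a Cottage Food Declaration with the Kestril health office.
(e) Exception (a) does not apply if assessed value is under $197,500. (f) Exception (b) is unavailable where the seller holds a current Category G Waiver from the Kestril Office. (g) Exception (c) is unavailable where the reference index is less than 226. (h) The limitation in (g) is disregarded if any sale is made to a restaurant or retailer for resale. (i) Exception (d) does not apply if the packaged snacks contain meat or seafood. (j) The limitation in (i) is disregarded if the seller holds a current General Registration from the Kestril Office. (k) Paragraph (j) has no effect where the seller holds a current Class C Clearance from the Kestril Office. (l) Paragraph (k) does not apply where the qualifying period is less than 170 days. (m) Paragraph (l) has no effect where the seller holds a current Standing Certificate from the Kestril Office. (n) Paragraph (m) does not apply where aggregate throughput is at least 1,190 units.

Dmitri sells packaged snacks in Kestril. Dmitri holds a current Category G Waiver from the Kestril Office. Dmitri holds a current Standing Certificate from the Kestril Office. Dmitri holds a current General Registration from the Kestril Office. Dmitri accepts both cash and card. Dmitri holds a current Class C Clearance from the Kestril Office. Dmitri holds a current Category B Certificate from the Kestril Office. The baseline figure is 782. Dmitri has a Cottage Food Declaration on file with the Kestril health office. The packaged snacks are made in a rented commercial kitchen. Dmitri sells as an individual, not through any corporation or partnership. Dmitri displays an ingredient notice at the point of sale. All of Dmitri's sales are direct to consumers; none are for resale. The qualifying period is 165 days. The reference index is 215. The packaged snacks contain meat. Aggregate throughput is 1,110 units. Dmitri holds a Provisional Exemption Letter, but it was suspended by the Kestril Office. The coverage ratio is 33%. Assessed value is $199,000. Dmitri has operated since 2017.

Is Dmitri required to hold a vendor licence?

Yes — Dmitri must hold a vendor licence.

Exception (a) does not apply: the packaged snacks are made in a commercial kitchen, not a home kitchen.
Exception (b) requires that the seller holds a current Provisional Exemption Letter from the Kestril Office; but no current Provisional Exemption Letter is held, so (b) is unavailable.
Exception (c) does not apply: the coverage ratio is 33%, not less than 31%.
Exception (d) is satisfied on its face — an ingredient notice is displayed; a Cottage Food Declaration is on file. But: (i) operates — the packaged snacks contain meat. (j) operates (a current General Registration is held), but is itself disapplied by (k): (k) operates against (j): a current Class C Clearance is held. (l) would limit (k) — the qualifying period is 165 days, less than the 170 days limit — but (m) sets (l) aside: (m) is engaged — a current Standing Certificate is held. (n), which would lift (m), is inapplicable — aggregate throughput is 1,110 units, short of 1,190 units. So (d) is unavailable.
No exception applies. The general rule governs.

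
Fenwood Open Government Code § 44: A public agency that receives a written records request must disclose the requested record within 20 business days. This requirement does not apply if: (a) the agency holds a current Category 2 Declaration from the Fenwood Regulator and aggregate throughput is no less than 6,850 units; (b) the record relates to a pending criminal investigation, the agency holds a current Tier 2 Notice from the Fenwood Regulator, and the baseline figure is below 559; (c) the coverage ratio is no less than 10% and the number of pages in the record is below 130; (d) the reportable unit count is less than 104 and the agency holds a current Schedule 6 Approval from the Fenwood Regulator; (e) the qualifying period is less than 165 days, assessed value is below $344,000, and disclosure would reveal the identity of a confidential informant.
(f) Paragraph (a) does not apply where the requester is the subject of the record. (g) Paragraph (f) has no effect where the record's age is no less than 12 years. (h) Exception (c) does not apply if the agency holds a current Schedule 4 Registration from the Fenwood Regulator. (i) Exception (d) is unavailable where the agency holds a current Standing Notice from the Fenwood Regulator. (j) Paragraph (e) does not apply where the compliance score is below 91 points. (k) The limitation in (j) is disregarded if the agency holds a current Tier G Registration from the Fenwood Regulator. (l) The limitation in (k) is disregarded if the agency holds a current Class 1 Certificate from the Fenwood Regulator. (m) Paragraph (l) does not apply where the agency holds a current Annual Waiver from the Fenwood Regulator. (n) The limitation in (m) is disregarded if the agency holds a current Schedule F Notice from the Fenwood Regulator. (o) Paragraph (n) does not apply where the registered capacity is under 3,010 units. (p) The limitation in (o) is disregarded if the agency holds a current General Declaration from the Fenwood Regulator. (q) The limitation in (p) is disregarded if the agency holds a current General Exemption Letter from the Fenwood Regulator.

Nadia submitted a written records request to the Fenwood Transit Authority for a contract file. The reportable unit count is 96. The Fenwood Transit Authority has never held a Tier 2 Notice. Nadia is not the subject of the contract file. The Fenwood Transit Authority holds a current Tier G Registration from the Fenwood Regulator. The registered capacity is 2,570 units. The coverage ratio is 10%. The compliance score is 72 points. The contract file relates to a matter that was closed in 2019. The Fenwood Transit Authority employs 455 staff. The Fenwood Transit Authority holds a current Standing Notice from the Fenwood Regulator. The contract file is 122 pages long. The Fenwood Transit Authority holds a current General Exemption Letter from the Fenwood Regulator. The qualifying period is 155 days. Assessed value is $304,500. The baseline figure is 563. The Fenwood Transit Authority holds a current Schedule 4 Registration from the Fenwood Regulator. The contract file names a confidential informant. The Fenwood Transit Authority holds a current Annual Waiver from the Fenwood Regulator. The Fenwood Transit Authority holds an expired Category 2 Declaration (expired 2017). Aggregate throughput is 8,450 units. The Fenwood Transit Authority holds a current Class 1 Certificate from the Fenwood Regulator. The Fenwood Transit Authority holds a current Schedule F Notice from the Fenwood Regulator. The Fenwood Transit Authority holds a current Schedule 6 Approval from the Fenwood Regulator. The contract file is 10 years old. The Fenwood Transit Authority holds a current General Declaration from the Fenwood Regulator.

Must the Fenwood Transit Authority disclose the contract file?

Exception (a) does not apply: the Category 2 Declaration is not current.
Exception (b) fails — the contract file relates to a closed matter.
Exception (c)'s conditions are all satisfied: the coverage ratio is 10%, meeting the 10% threshold; the number of pages in the record is 122, below the 130 limit. However, paragraph (h) must be considered: (h) operates against (c): a current Schedule 4 Registration is held. Exception (c) does not apply.
Exception (d)'s conditions are all satisfied: the reportable unit count is 96, less than the 104 limit; a current Schedule 6 Approval is held. But: (i) is triggered — a current Standing Notice is held. (d) is therefore removed.
All of (e)'s requirements are met (the qualifying period is 155 days, less than the 165 days limit; assessed value is $304,500, below the $344,000 limit; the contract file names a confidential informant). As to paragraphs (j)–(q): (j) would limit (e) — the compliance score is 72 points, below the 91 points limit — but (k) sets (j) aside: (k) operates against (j): a current Tier G Registration is held. (l) operates (a current Class 1 Certificate is held), but is set aside by (m): (m) is triggered — a current Annual Waiver is held. (n) would limit (m) — a current Schedule F Notice is held — but (o) sets (n) aside: (o) operates against (n): the registered capacity is 2,570 units, under the 3,010 units limit. (p) would limit (o) — a current General Declaration is held — but (q) sets (p) aside: (q) operates against (p): a current General Exemption Letter is held. So (e) applies.

No — exception (e) applies; the Fenwood Transit Authority is not required to disclose the contract file.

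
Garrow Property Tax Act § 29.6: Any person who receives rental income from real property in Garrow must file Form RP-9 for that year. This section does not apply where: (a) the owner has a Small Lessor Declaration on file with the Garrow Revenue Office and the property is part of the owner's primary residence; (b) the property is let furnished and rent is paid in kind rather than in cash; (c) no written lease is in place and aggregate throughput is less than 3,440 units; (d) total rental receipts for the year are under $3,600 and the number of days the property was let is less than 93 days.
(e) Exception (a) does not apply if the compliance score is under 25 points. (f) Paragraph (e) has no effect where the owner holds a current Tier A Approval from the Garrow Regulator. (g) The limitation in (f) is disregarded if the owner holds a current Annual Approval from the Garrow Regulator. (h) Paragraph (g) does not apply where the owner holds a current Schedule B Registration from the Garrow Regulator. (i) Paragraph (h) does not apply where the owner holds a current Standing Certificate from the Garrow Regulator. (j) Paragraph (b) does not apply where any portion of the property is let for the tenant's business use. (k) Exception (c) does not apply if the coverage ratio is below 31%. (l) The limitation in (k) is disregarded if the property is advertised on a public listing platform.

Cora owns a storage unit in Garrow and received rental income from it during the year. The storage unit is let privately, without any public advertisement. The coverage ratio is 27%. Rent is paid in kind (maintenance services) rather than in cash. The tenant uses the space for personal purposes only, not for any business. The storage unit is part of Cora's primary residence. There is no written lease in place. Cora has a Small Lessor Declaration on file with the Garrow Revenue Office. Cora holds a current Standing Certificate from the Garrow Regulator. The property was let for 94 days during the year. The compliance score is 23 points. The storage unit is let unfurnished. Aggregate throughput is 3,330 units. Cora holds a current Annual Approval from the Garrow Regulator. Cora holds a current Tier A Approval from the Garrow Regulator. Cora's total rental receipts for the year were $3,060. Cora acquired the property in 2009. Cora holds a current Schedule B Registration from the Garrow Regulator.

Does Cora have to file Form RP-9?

Exception (a)'s conditions are all satisfied: a Small Lessor Declaration is on file; the storage unit is part of the primary residence. But: (e) applies — the compliance score is 23 points, under the 25 points limit. (f) is triggered (a current Tier A Approval is held), but yields to (g): (g) operates against (f): a current Annual Approval is held. (h) would limit (g) — a current Schedule B Registration is held — but (i) sets (h) aside: (i) operates against (h): a current Standing Certificate is held. (a) is therefore removed.
Exception (b) fails — the property is let unfurnished.
All of (c)'s requirements are met (there is no written lease; aggregate throughput is 3,330 units, less than the 3,440 units limit). But: (k) operates — the coverage ratio is 27%, below the 31% limit. (l) does not operate here (the property is let privately without advertisement), so (k) stands. Exception (c) does not apply.
Exception (d) requires that the number of days the property was let is less than 93 days; but the number of days the property was let is 94 days, not less than 93 days, so (d) is unavailable.
No exception applies. The general rule governs.

Yes — Cora must file Form RP-9.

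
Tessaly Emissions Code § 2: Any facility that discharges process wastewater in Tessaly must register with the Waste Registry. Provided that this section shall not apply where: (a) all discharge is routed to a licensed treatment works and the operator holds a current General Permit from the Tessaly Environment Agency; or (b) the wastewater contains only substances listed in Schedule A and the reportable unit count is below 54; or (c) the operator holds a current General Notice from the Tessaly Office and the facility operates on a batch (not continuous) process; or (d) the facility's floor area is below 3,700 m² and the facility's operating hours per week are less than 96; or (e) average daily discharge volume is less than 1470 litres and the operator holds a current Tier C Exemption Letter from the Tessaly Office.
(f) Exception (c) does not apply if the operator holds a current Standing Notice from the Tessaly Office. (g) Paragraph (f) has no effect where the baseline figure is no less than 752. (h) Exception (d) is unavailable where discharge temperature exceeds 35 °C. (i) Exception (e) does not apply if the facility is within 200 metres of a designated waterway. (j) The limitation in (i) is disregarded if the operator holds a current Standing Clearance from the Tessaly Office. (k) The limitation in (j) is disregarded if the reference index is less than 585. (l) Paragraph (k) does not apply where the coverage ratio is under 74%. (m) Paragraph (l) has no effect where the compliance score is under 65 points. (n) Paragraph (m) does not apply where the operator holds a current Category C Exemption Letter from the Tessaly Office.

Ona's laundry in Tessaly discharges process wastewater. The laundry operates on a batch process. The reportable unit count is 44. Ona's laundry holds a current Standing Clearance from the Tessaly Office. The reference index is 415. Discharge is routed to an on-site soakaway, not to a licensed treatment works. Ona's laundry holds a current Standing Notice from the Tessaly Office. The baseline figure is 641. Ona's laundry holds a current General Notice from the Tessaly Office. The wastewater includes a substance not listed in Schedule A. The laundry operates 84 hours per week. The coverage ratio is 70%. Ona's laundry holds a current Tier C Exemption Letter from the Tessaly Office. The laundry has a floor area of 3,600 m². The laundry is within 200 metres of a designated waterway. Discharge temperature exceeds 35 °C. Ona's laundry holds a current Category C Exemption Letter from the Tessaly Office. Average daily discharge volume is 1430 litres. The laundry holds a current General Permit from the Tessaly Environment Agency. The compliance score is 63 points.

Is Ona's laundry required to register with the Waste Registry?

Exception (a) fails — discharge is not routed to a licensed treatment works.
Exception (b) requires that the wastewater contains only substances listed in Schedule A; but the wastewater includes a non-Schedule-A substance, so (b) is unavailable.
Exception (c)'s conditions are all satisfied: a current General Notice is held; the facility operates on a batch process. But: (f) operates — a current Standing Notice is held. (g) is not engaged (the baseline figure is 641, short of 752), so (f) stands. Exception (c) does not apply.
Exception (d): the facility's floor area is 3,600 m², below the 3,700 m² limit; the facility's operating hours per week are 84, less than the 96 limit — every condition holds. However, paragraph (h) must be considered: (h) is triggered — discharge temperature exceeds 35 °C. Exception (d) does not apply.
Exception (e) is satisfied on its face — average daily discharge volume is 1430 litres, less than the 1470 litres limit; a current Tier C Exemption Letter is held. As to paragraphs (i)–(n): (i) would limit (e) — the laundry is within 200 m of a designated waterway — but (j) sets (i) aside: (j) operates against (i): a current Standing Clearance is held. (k) would limit (j) — the reference index is 415, less than the 585 limit — but (l) sets (k) aside: (l) is triggered — the coverage ratio is 70%, under the 74% limit. (m) is engaged (the compliance score is 63 points, under the 65 points limit), but is set aside by (n): (n) operates against (m): a current Category C Exemption Letter is held. Exception (e) stands.

No — exception (e) applies; Ona's laundry is not required to register with the Waste Registry.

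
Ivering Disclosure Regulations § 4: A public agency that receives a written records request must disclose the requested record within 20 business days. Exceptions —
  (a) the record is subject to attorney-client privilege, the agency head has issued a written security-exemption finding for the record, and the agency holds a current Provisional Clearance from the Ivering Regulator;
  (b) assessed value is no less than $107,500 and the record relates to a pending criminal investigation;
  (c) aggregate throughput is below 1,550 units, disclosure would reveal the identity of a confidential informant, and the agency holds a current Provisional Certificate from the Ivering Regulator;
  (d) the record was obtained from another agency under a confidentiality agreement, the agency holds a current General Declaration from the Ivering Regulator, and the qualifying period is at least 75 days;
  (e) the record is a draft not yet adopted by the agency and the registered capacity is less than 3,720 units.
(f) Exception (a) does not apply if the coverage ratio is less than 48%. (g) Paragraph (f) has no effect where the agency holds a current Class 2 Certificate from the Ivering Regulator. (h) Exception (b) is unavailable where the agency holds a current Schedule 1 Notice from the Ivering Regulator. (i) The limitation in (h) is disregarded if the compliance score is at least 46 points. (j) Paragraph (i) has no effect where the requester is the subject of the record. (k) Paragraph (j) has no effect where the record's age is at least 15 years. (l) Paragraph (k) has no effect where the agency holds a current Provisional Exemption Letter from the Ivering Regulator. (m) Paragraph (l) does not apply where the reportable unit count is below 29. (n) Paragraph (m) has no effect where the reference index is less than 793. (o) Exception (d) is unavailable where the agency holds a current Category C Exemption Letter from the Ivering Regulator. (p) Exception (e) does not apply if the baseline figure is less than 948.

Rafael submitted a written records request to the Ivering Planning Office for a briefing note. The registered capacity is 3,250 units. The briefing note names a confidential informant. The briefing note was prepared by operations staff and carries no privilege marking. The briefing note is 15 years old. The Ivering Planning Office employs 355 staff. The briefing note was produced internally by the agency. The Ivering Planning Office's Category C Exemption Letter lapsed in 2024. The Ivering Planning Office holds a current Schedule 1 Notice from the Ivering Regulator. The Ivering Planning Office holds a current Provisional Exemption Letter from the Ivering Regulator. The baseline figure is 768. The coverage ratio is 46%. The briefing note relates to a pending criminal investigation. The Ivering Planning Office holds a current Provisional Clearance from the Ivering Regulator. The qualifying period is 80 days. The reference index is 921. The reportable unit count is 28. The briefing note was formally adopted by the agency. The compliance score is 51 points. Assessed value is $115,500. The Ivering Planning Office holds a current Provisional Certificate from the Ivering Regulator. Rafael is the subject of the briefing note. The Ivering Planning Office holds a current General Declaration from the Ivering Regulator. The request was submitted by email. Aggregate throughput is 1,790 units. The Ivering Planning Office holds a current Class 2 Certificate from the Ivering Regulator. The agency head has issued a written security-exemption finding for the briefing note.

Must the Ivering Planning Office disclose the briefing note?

Exception (a) requires that the record is subject to attorney-client privilege; but the briefing note carries no privilege marking, so (a) is unavailable.
Exception (b)'s conditions are all satisfied: assessed value is $115,500, meeting the $107,500 threshold; the briefing note relates to a pending investigation. Applying paragraphs (h)–(n): (h) applies (a current Schedule 1 Notice is held), but yields to (i): (i) operates against (h): the compliance score is 51 points, meeting the 46 points threshold. (j) would limit (i) — Rafael is the subject of the briefing note — but (k) sets (j) aside: (k) is engaged — the record's age is 15 years, meeting the 15 years threshold. (l) would limit (k) — a current Provisional Exemption Letter is held — but (m) sets (l) aside: (m) operates against (l): the reportable unit count is 28, below the 29 limit. (n), which would lift (m), does not operate here — the reference index is 921, not less than 793. Exception (b) stands.
Exception (c) does not apply: aggregate throughput is 1,790 units, not below 1,550 units.
Exception (d) requires that the record was obtained from another agency under a confidentiality agreement; but the briefing note was produced internally, so (d) is unavailable.
Exception (e) does not apply: the briefing note has been formally adopted.

No — exception (b) applies; the Ivering Planning Office is not required to disclose the briefing note.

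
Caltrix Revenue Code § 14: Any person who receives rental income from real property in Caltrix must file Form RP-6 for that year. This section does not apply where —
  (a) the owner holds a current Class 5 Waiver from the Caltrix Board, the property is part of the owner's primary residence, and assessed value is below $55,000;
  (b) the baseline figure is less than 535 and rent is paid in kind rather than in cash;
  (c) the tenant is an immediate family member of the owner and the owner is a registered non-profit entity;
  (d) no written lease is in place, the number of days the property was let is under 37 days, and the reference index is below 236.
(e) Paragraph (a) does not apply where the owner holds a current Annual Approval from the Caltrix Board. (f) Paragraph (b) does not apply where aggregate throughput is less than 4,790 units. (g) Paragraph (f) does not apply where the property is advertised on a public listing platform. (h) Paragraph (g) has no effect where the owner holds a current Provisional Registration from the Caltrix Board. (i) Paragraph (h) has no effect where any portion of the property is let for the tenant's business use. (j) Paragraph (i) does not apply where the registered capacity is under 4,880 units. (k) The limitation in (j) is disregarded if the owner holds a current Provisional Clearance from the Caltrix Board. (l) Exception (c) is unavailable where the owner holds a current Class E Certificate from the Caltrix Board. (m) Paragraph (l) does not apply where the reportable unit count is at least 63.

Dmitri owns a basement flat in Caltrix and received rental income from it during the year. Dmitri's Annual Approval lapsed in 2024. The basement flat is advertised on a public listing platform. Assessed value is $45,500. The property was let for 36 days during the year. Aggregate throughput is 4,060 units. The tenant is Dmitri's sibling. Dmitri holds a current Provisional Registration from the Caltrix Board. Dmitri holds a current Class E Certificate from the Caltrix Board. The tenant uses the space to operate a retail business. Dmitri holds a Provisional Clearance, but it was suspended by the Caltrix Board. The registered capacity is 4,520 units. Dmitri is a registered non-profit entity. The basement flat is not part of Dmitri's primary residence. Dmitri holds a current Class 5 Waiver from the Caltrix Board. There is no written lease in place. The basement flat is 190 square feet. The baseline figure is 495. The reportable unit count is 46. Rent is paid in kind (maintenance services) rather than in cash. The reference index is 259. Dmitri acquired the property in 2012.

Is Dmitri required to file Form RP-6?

Exception (a) fails — the basement flat is not part of the primary residence.
Exception (b)'s conditions are all satisfied: the baseline figure is 495, less than the 535 limit; rent is paid in kind. But applying paragraphs (f)–(k): (f) operates against (b): aggregate throughput is 4,060 units, less than the 4,790 units limit. (g) would limit (f) — the property is publicly advertised — but (h) sets (g) aside: (h) operates against (g): a current Provisional Registration is held. (i) would limit (h) — the space is let for business use — but (j) sets (i) aside: (j) operates against (i): the registered capacity is 4,520 units, under the 4,880 units limit. (k) is not triggered (no current Provisional Clearance is held), so (j) stands. So (b) is unavailable.
Exception (c)'s conditions are all satisfied: the tenant is an immediate family member; Dmitri is a registered non-profit. But applying paragraphs (l)–(m): (l) operates against (c): a current Class E Certificate is held. (m) is not engaged (the reportable unit count is 46, short of 63), so (l) stands. So (c) is unavailable.
Exception (d) requires that the reference index is below 236; but the reference index is 259, not below 236, so (d) is unavailable.
None of the exceptions is available; § 14 applies in full.

Yes — Dmitri must file Form RP-6.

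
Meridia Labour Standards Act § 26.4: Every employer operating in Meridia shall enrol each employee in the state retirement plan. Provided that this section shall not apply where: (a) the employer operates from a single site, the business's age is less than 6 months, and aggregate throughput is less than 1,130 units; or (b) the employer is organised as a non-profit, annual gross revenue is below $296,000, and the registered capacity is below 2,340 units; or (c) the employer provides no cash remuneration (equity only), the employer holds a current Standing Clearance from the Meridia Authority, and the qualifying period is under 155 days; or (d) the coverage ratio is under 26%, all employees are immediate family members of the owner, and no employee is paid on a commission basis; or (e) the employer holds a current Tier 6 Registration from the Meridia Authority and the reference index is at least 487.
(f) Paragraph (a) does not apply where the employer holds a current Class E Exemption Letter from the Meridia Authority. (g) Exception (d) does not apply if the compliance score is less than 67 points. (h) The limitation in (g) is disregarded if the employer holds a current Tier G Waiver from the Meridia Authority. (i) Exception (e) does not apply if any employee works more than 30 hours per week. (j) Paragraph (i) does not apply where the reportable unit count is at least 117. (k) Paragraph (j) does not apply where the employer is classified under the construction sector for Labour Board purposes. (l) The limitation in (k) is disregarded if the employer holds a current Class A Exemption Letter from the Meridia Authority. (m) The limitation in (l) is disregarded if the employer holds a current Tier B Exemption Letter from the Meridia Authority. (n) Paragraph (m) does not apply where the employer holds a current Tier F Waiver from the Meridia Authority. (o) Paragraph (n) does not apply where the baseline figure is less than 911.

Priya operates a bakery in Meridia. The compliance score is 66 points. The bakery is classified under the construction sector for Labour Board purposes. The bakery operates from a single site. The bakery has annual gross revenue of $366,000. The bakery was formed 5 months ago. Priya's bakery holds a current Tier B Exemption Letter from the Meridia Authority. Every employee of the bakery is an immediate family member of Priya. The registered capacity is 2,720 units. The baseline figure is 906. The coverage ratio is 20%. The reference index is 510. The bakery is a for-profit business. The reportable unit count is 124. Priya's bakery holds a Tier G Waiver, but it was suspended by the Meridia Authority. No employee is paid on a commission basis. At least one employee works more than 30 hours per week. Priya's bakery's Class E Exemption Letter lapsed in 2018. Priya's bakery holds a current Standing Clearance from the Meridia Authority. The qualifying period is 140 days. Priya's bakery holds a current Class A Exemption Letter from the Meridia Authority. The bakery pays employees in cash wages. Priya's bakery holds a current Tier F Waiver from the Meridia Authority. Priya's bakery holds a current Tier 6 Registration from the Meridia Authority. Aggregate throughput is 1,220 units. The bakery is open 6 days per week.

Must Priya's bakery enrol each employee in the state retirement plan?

Yes — Priya's bakery must enrol each employee in the state retirement plan.

Exception (a) requires that aggregate throughput is less than 1,130 units; but aggregate throughput is 1,220 units, not less than 1,130 units, so (a) is unavailable.
Exception (b) requires that the employer is organised as a non-profit; but the employer is for-profit, so (b) is unavailable.
Exception (c) does not apply: employees are paid cash wages.
Exception (d) is satisfied on its face — the coverage ratio is 20%, under the 26% limit; every employee is an immediate family member; no employee is paid on commission. However, paragraphs (g)–(h) must be considered: (g) is engaged — the compliance score is 66 points, less than the 67 points limit. (h) does not operate here (no current Tier G Waiver is held), so (g) stands. (d) is therefore removed.
Exception (e)'s conditions are all satisfied: a current Tier 6 Registration is held; the reference index is 510, meeting the 487 threshold. Turning to paragraphs (i)–(o): (i) is triggered — at least one employee exceeds 30 hours/week. (j) would limit (i) — the reportable unit count is 124, meeting the 117 threshold — but (k) sets (j) aside: (k) operates — the bakery is classified under the construction sector. (l) operates (a current Class A Exemption Letter is held), but is displaced by (m): (m) operates against (l): a current Tier B Exemption Letter is held. (n) applies (a current Tier F Waiver is held), but yields to (o): (o) operates against (n): the baseline figure is 906, less than the 911 limit. (e) is therefore removed.
None of the exceptions is available; § 26.4 applies in full.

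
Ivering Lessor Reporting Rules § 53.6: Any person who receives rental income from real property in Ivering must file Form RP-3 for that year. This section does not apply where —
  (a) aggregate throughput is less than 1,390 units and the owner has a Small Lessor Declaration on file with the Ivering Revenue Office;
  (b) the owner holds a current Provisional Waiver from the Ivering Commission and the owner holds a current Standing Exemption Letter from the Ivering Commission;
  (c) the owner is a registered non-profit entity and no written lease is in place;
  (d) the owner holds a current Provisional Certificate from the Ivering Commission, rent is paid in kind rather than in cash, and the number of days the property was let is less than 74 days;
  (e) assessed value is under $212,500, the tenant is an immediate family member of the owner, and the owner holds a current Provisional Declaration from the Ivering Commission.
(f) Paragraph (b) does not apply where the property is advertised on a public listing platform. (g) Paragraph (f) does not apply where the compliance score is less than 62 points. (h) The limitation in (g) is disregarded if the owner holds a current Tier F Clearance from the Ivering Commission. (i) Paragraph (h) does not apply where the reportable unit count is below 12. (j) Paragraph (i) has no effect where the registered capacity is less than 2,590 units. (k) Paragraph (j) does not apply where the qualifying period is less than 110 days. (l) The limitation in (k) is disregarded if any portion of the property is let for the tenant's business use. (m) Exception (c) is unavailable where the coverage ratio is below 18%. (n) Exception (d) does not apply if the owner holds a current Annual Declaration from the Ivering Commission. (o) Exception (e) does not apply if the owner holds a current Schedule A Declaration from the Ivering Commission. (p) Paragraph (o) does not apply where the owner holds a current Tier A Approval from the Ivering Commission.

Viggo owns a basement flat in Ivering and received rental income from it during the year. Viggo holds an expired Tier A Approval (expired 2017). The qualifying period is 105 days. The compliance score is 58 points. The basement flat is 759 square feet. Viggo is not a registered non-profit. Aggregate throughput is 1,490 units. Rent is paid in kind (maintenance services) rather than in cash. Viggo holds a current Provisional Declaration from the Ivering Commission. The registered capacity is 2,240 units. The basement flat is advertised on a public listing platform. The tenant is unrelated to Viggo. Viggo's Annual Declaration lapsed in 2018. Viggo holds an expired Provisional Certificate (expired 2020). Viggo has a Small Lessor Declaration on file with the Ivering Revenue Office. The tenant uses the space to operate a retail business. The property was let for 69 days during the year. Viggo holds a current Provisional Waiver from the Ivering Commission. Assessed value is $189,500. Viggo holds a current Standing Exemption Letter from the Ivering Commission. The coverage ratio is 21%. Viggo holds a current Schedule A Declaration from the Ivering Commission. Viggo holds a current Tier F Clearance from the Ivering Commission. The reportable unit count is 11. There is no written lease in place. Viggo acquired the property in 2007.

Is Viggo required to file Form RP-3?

Exception (a) requires that aggregate throughput is less than 1,390 units; but aggregate throughput is 1,490 units, not less than 1,390 units, so (a) is unavailable.
Exception (b) is satisfied on its face — a current Provisional Waiver is held; a current Standing Exemption Letter is held. Turning to paragraphs (f)–(l): (f) is engaged — the property is publicly advertised. (g) operates (the compliance score is 58 points, less than the 62 points limit), but is itself disapplied by (h): (h) operates — a current Tier F Clearance is held. (i) would limit (h) — the reportable unit count is 11, below the 12 limit — but (j) sets (i) aside: (j) is triggered — the registered capacity is 2,240 units, less than the 2,590 units limit. (k) would limit (j) — the qualifying period is 105 days, less than the 110 days limit — but (l) sets (k) aside: (l) operates against (k): the space is let for business use. So (b) is unavailable.
Exception (c) fails — Viggo is not a registered non-profit.
Exception (d) does not apply: no current Provisional Certificate is held.
Exception (e) requires that the tenant is an immediate family member of the owner; but the tenant is unrelated to the owner, so (e) is unavailable.
Every exception is unavailable, so the rule governs.

Yes — Viggo must file Form RP-3.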